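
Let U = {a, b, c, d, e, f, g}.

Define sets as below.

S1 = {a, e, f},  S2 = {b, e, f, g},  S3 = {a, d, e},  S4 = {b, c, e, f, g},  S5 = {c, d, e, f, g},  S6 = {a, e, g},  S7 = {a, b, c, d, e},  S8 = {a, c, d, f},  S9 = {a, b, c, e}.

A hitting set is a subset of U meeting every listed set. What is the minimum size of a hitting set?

Take H = {e, f}. Each listed set contains at least one of these, so H is a hitting set of size 2.
No single point lies in every set, so at least 2 are needed and 2 is optimal.

2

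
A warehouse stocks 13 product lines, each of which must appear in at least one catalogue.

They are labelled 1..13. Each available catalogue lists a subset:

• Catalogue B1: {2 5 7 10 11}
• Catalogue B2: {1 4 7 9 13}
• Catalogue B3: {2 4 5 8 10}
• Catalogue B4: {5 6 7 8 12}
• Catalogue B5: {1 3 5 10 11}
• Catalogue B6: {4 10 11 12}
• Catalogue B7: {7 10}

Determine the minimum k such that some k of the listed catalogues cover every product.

4

B1 and B2 and B4 and B5 together: B1 ∪ B2 ∪ B4 ∪ B5 = {1, 2, 3, 4, 5, 6, 7, 8, 9, 10, 11, 12, 13} — every product is covered.
No 3 of the 7 catalogues cover everything (all 35 combinations miss at least one product), so 4 is optimal.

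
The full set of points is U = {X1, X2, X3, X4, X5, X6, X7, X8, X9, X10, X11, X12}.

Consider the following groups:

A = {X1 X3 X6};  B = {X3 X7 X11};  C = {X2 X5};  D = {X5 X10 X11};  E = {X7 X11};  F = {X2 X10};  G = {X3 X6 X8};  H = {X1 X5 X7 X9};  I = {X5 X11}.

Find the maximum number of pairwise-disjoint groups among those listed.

3

C, E, G are pairwise disjoint (C={X2,X5}; E={X7,X11}; G={X3,X6,X8}).
Every remaining group overlaps one of these, and no 4 of the listed groups are pairwise disjoint, so 3 is the maximum.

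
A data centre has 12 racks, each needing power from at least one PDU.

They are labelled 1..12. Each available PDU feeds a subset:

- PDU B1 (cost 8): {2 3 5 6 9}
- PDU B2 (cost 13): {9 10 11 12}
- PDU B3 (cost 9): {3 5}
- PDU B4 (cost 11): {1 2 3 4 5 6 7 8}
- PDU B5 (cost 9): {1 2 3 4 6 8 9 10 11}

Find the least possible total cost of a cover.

24

B2, B4 together cover every rack (B2 ∪ B4 = {1, 2, 3, 4, 5, 6, 7, 8, 9, 10, 11, 12}); total cost 13 + 11 = 24.
The greedy pick B5, B4, B2 costs 33; no covering selection beats 24.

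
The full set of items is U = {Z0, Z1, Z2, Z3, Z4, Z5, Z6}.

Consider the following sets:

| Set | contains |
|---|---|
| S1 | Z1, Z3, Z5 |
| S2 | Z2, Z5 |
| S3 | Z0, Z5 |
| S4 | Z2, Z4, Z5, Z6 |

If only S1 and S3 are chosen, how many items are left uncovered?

Union of S1, S3 = {Z0, Z1, Z3, Z5}.
Not covered: Z2, Z4, Z6 — 3 items.

3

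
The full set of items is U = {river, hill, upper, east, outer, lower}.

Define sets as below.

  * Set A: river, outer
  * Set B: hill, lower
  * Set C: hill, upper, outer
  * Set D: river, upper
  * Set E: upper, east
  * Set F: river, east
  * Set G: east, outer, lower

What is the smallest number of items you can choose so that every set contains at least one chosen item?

H = {river, upper, lower} meets every set (each contains at least one member of H), and |H| = 3.
The sets A, B, E are pairwise disjoint, so any hitting set needs a separate item for each — at least 3. Hence 3 is optimal.

3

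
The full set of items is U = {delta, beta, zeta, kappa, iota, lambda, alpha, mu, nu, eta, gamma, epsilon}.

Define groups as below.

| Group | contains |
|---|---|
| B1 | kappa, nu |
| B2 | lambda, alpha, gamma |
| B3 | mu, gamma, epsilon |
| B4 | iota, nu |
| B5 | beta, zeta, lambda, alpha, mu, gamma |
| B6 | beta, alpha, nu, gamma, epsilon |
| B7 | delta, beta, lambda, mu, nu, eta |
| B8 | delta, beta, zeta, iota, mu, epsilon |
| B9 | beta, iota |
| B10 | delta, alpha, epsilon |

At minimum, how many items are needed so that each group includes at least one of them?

H = {delta, iota, nu, gamma} meets every group (each contains at least one member of H), and |H| = 4.
No choice of 3 items meets every group, so 4 is the minimum.

4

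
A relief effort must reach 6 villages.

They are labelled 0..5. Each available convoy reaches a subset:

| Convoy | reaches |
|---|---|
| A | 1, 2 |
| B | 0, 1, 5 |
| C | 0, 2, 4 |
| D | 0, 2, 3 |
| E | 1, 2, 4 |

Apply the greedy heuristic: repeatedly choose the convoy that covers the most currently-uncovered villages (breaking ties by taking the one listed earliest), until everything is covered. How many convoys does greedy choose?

Greedy: pick B (covers 3 new) → pick C (covers 2 new) → pick D (covers 1 new). Total picks: 3.

3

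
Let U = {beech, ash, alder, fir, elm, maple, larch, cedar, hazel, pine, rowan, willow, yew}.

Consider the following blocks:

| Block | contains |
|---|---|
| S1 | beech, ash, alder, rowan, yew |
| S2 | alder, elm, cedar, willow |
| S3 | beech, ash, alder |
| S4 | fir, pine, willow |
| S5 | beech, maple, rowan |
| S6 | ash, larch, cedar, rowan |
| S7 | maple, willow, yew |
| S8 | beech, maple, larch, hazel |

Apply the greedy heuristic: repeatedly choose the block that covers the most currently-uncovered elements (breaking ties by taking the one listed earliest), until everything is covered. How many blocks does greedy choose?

4

Greedy: pick S1 (covers 5 new) → pick S2 (covers 3 new) → pick S8 (covers 3 new) → pick S4 (covers 2 new). Total picks: 4.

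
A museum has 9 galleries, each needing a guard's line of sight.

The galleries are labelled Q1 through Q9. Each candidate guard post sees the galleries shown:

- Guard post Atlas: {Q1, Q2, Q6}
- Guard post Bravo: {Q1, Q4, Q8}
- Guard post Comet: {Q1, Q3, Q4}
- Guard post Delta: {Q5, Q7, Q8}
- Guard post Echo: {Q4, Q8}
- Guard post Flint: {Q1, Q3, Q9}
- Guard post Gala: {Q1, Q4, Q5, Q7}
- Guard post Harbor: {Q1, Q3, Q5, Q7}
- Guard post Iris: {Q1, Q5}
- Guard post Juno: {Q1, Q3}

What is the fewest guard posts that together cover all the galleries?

Take {Atlas, Delta, Echo, Flint}. Their union is {Q1, Q2, Q3, Q4, Q5, Q6, Q7, Q8, Q9}, which is all 9 galleries.
No 3 of the 10 guard posts cover everything (all 120 combinations miss at least one gallery), so 4 is optimal.

4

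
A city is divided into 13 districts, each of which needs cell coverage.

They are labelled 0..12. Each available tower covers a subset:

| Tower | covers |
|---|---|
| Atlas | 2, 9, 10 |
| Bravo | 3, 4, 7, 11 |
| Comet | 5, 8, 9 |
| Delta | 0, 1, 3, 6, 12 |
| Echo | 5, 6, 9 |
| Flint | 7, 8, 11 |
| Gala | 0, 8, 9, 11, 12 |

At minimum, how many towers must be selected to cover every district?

4

Take {Atlas, Bravo, Comet, Delta}. Their union is {0, 1, 2, 3, 4, 5, 6, 7, 8, 9, 10, 11, 12}, which is all 13 districts.
Only Delta contains 1, so Delta is forced; the remaining 8 districts need at least 3 more towers (each remaining tower adds at most 3) — so at least 4 towers are needed, and 4 is optimal.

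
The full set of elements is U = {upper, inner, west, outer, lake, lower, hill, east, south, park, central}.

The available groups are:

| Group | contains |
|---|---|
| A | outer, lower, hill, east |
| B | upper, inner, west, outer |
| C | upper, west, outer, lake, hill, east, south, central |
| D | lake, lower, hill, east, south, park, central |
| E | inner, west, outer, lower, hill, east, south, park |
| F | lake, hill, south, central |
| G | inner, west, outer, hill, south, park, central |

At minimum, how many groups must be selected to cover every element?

B and D cover everything between them: the union {upper, inner, west, outer, lake, lower, hill, east, south, park, central} is all of U.
No single group has all 11 elements (the largest, C, has 8), so 2 is optimal.

2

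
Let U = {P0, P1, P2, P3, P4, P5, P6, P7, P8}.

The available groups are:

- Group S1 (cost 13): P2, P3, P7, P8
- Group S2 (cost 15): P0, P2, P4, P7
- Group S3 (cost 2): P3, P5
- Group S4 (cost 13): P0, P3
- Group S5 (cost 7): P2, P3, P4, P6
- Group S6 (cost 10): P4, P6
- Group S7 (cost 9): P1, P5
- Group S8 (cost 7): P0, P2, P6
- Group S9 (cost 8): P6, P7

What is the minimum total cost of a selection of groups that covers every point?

36

S1, S5, S7, S8 together cover every point (S1 ∪ S5 ∪ S7 ∪ S8 = {P0, P1, P2, P3, P4, P5, P6, P7, P8}); total cost 13 + 7 + 9 + 7 = 36.
The greedy pick S3, S5, S1, S8, S7 costs 38; no covering selection beats 36.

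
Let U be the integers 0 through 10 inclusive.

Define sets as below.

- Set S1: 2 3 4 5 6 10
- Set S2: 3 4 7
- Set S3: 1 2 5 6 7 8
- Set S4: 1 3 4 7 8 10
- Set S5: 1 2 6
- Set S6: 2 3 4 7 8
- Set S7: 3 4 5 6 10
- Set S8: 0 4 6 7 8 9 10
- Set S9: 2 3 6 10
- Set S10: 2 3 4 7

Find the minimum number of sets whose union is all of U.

S3 and S7 and S8 together: S3 ∪ S7 ∪ S8 = {0, 1, 2, 3, 4, 5, 6, 7, 8, 9, 10} — every element is covered.
Only S8 contains 0, so S8 is forced; the remaining 4 elements need at least 2 more sets (each remaining set adds at most 3) — so at least 3 sets are needed, and 3 is optimal.

3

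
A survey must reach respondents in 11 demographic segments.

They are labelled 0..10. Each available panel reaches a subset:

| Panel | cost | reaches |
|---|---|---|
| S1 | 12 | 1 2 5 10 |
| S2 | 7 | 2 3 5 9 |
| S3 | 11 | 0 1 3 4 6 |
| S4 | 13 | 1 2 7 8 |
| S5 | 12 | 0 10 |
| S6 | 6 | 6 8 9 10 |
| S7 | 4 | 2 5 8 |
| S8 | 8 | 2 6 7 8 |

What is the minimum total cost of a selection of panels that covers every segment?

S3, S6, S7, S8 together cover every segment (S3 ∪ S6 ∪ S7 ∪ S8 = {0, 1, 2, 3, 4, 5, 6, 7, 8, 9, 10}); total cost 11 + 6 + 4 + 8 = 29.
No covering selection has total cost below 29.

29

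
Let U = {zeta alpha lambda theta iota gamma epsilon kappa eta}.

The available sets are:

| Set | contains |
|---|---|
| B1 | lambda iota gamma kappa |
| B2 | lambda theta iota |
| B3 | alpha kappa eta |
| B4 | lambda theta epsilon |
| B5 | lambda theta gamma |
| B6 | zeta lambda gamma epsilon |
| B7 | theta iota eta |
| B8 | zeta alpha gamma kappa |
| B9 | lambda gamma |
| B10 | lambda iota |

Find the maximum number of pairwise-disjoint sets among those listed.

2

B3, B10 are pairwise disjoint (B3={alpha,kappa,eta}; B10={lambda,iota}).
Every remaining set overlaps one of these, and no 3 of the listed sets are pairwise disjoint, so 2 is the maximum.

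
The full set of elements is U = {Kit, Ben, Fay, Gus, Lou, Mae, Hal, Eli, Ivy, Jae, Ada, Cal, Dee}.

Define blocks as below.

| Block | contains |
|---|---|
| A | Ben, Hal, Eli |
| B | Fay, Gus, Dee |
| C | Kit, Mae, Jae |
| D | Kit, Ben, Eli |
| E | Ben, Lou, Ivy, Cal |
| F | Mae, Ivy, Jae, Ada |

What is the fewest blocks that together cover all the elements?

A and B and D and E and F together: A ∪ B ∪ D ∪ E ∪ F = {Kit, Ben, Fay, Gus, Lou, Mae, Hal, Eli, Ivy, Jae, Ada, Cal, Dee} — every element is covered.
No 4 of the 6 blocks cover everything (all 15 combinations miss at least one element), so 5 is optimal.

5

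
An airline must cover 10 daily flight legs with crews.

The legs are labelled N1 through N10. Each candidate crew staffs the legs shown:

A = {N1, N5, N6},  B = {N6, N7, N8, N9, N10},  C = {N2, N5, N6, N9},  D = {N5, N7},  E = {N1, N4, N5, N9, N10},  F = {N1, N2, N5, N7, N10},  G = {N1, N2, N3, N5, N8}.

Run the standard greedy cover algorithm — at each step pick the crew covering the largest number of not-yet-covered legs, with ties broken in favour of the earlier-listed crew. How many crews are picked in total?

3

Greedy: pick B (covers 5 new) → pick G (covers 4 new) → pick E (covers 1 new). Total picks: 3.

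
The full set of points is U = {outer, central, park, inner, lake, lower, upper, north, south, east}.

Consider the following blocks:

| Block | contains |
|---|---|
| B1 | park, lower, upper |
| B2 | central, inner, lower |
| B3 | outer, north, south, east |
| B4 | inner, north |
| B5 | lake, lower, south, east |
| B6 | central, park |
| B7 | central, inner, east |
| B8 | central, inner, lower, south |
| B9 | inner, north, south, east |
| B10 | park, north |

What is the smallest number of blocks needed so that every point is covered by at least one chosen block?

4

Take {B1, B3, B5, B8}. Their union is {outer, central, park, inner, lake, lower, upper, north, south, east}, which is all 10 points.
Only B5 contains lake, so B5 is forced; the remaining 6 points need at least 3 more blocks (each remaining block adds at most 2) — so at least 4 blocks are needed, and 4 is optimal.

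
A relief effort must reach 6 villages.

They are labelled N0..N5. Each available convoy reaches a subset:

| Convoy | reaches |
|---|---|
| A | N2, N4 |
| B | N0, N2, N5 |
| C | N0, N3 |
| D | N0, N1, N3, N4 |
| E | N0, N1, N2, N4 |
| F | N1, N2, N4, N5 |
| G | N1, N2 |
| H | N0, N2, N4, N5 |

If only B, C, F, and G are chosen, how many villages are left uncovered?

Union of B, C, F, G = {N0, N1, N2, N3, N4, N5} — that's every village, so 0 are uncovered.

0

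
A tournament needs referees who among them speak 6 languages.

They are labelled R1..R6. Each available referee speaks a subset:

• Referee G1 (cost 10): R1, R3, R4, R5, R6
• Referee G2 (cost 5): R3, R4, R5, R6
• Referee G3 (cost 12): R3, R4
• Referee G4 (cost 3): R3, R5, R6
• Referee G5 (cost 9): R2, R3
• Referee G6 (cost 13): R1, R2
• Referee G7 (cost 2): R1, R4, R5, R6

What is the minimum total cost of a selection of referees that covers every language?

11

G5, G7 together cover every language (G5 ∪ G7 = {R1, R2, R3, R4, R5, R6}); total cost 9 + 2 = 11.
The greedy pick G7, G4, G5 costs 14; no covering selection beats 11.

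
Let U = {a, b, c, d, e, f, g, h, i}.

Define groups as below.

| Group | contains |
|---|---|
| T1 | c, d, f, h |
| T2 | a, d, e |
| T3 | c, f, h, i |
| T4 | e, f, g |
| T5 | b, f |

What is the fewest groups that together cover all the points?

T2 and T3 and T4 and T5 together: T2 ∪ T3 ∪ T4 ∪ T5 = {a, b, c, d, e, f, g, h, i} — every point is covered.
Only T5 contains b, so T5 is forced; the remaining 7 points need at least 3 more groups (each remaining group adds at most 3) — so at least 4 groups are needed, and 4 is optimal.

4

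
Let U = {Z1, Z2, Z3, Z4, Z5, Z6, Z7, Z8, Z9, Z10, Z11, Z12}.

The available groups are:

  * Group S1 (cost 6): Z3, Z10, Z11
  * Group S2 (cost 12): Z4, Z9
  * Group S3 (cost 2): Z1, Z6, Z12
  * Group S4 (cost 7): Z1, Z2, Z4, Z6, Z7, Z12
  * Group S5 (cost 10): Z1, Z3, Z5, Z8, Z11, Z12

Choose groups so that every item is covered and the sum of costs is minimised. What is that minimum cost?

35

S1, S2, S4, S5 together cover every item (S1 ∪ S2 ∪ S4 ∪ S5 = {Z1, Z2, Z3, Z4, Z5, Z6, Z7, Z8, Z9, Z10, Z11, Z12}); total cost 6 + 12 + 7 + 10 = 35.
The greedy pick S3, S1, S4, S5, S2 costs 37; no covering selection beats 35.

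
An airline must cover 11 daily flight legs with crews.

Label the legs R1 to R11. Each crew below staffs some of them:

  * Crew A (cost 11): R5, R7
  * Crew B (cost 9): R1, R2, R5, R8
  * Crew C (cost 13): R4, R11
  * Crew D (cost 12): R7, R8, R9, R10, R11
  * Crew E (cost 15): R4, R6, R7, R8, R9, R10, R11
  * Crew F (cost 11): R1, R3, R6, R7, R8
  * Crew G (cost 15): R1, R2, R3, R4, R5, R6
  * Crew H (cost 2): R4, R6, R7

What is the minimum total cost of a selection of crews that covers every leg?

27

D, G together cover every leg (D ∪ G = {R1, R2, R3, R4, R5, R6, R7, R8, R9, R10, R11}); total cost 12 + 15 = 27.
The greedy pick H, B, D, F costs 34; no covering selection beats 27.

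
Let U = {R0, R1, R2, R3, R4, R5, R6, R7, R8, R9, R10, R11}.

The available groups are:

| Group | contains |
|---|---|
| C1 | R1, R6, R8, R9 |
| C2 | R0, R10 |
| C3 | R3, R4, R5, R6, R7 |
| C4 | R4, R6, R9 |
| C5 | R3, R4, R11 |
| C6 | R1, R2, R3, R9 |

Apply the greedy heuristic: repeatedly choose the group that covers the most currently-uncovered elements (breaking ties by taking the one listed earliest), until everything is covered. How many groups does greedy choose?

Greedy: pick C3 (covers 5 new) → pick C1 (covers 3 new) → pick C2 (covers 2 new) → pick C5 (covers 1 new) → pick C6 (covers 1 new). Total picks: 5.

5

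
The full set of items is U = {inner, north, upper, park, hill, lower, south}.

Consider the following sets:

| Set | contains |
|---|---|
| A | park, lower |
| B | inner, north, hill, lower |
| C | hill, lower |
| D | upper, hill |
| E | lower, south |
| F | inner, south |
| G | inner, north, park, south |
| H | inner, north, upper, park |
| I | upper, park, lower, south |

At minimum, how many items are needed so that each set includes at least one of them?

The 3 items {inner, hill, lower} hit every set.
The sets A, D, F are pairwise disjoint, so any hitting set needs a separate item for each — at least 3. Hence 3 is optimal.

3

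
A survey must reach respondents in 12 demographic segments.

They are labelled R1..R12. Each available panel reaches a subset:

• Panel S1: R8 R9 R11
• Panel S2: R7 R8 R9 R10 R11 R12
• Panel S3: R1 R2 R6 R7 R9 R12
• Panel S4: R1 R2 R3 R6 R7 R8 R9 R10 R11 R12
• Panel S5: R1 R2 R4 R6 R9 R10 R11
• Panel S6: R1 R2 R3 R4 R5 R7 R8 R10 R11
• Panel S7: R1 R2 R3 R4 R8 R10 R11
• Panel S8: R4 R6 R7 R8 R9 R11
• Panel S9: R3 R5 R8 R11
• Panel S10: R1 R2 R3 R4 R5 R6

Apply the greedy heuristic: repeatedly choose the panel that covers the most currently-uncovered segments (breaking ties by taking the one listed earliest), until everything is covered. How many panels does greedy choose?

2

Greedy: pick S4 (covers 10 new) → pick S6 (covers 2 new). Total picks: 2.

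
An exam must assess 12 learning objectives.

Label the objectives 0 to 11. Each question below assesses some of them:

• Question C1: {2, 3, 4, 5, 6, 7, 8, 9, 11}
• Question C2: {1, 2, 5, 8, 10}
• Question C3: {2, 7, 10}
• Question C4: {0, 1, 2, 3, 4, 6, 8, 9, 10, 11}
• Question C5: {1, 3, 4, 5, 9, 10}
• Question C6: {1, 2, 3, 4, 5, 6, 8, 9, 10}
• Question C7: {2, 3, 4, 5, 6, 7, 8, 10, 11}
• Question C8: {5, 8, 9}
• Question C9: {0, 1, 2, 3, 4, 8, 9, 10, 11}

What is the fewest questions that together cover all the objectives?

Take {C1, C9}. Their union is {0, 1, 2, 3, 4, 5, 6, 7, 8, 9, 10, 11}, which is all 12 objectives.
No single question has all 12 objectives (the largest, C4, has 10), so 2 is optimal.

2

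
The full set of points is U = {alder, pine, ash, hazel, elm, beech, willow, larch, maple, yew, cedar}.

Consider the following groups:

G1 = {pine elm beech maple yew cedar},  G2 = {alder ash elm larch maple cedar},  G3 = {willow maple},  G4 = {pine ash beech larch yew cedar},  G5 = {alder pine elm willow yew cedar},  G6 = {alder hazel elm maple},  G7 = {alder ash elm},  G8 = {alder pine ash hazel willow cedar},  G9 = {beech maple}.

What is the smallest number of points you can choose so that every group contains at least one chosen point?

The 3 points {alder, beech, willow} hit every group.
No choice of 2 points meets every group, so 3 is the minimum.

3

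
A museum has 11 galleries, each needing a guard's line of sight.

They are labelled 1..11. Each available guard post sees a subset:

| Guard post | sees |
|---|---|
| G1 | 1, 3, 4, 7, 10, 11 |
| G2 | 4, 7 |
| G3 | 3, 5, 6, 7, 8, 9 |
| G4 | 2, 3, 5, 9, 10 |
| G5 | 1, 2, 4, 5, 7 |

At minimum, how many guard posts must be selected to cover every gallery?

3

Take {G1, G3, G4}. Their union is {1, 2, 3, 4, 5, 6, 7, 8, 9, 10, 11}, which is all 11 galleries.
Only G3 contains 6, so G3 is forced; the remaining 5 galleries need at least 2 more guard posts (each remaining guard post adds at most 4) — so at least 3 guard posts are needed, and 3 is optimal.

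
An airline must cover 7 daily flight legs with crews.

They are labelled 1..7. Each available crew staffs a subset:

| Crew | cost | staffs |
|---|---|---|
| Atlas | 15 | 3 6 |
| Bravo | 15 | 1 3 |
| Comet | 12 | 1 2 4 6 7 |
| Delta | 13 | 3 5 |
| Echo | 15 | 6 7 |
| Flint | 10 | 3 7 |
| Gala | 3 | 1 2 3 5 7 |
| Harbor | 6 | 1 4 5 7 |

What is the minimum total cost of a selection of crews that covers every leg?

15

Comet, Gala together cover every leg (Comet ∪ Gala = {1, 2, 3, 4, 5, 6, 7}); total cost 12 + 3 = 15.
No covering selection has total cost below 15.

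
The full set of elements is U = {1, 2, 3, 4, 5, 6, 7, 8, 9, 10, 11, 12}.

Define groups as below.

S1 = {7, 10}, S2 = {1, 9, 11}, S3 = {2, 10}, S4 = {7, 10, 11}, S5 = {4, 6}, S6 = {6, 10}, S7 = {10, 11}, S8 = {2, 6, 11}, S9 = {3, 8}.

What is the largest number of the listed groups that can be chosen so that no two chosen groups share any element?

S2, S3, S5, S9 are pairwise disjoint (S2={1,9,11}; S3={2,10}; S5={4,6}; S9={3,8}).
Every remaining group overlaps one of these, and no 5 of the listed groups are pairwise disjoint, so 4 is the maximum.

4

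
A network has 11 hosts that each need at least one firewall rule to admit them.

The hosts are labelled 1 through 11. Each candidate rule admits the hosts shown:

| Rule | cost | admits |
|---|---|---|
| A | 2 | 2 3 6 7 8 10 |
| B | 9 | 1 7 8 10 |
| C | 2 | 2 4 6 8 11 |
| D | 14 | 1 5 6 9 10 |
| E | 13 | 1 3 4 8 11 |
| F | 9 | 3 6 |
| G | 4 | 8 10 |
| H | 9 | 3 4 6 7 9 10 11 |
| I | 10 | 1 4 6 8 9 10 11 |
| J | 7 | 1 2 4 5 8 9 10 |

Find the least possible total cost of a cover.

11

A, C, J together cover every host (A ∪ C ∪ J = {1, 2, 3, 4, 5, 6, 7, 8, 9, 10, 11}); total cost 2 + 2 + 7 = 11.
No covering selection has total cost below 11.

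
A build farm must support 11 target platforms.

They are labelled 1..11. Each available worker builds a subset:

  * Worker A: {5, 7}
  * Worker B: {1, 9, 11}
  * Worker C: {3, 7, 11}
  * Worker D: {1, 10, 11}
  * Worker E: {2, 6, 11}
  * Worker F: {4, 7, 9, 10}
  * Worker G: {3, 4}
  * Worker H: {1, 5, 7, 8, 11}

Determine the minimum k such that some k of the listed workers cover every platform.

4

E and F and G and H together: E ∪ F ∪ G ∪ H = {1, 2, 3, 4, 5, 6, 7, 8, 9, 10, 11} — every platform is covered.
No 3 of the 8 workers cover everything (all 56 combinations miss at least one platform), so 4 is optimal.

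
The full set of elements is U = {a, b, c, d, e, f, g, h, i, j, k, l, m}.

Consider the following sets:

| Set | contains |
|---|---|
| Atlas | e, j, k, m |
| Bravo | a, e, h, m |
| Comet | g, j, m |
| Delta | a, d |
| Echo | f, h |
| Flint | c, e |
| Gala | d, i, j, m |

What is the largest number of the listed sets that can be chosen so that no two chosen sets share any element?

4

Comet, Delta, Echo, Flint are pairwise disjoint (Comet={g,j,m}; Delta={a,d}; Echo={f,h}; Flint={c,e}).
Every remaining set overlaps one of these, and no 5 of the listed sets are pairwise disjoint, so 4 is the maximum.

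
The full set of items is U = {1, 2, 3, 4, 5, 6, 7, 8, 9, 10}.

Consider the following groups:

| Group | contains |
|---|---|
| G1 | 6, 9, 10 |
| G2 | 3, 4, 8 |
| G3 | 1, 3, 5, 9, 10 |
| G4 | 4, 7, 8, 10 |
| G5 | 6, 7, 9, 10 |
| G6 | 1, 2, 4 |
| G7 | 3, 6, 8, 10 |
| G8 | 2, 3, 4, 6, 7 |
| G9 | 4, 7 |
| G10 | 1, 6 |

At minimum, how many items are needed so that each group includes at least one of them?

3

H = {1, 4, 10} meets every group (each contains at least one member of H), and |H| = 3.
No choice of 2 items meets every group, so 3 is the minimum.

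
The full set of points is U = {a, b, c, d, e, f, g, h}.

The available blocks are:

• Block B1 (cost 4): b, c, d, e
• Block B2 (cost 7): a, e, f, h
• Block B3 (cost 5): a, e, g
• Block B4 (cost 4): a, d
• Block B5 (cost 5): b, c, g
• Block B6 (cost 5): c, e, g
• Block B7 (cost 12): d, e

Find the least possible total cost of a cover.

16

B1, B2, B6 together cover every point (B1 ∪ B2 ∪ B6 = {a, b, c, d, e, f, g, h}); total cost 4 + 7 + 5 = 16.
No covering selection has total cost below 16.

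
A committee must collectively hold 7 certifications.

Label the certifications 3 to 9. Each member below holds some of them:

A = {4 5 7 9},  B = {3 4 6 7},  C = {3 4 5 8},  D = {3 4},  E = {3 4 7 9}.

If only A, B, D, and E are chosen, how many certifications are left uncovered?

1

Union of A, B, D, E = {3, 4, 5, 6, 7, 9}.
Not covered: 8 — 1 certification.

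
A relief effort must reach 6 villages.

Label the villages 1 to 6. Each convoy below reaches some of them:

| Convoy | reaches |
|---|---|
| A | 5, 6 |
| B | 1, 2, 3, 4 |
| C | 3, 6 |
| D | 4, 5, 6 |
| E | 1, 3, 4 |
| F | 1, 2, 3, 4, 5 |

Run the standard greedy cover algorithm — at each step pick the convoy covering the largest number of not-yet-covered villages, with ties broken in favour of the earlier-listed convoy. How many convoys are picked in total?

Greedy: pick F (covers 5 new) → pick A (covers 1 new). Total picks: 2.

2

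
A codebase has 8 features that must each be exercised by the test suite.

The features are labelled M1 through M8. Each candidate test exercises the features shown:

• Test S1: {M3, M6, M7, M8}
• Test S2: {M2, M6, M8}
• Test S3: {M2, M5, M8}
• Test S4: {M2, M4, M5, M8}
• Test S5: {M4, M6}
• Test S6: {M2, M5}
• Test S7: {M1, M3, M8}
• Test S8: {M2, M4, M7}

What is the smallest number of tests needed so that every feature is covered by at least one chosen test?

3

Take {S1, S4, S7}. Their union is {M1, M2, M3, M4, M5, M6, M7, M8}, which is all 8 features.
Only S7 contains M1, so S7 is forced; the remaining 5 features need at least 2 more tests (each remaining test adds at most 3) — so at least 3 tests are needed, and 3 is optimal.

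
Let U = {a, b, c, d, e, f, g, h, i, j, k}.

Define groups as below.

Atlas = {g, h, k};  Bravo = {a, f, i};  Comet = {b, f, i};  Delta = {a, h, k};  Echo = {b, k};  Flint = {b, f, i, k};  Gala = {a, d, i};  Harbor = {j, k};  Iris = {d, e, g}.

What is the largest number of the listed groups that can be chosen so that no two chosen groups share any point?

3

Comet, Harbor, Iris are pairwise disjoint (Comet={b,f,i}; Harbor={j,k}; Iris={d,e,g}).
Every remaining group overlaps one of these, and no 4 of the listed groups are pairwise disjoint, so 3 is the maximum.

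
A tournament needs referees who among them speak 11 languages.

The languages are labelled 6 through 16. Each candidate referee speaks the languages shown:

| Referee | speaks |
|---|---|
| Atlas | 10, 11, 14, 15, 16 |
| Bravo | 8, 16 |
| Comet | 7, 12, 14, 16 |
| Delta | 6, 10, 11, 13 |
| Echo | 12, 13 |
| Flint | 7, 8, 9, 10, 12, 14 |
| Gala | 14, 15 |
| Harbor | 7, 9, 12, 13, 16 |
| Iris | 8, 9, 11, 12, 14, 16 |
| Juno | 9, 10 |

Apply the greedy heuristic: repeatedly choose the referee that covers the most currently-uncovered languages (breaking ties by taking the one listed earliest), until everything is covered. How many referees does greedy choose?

3

Greedy: pick Flint (covers 6 new) → pick Atlas (covers 3 new) → pick Delta (covers 2 new). Total picks: 3.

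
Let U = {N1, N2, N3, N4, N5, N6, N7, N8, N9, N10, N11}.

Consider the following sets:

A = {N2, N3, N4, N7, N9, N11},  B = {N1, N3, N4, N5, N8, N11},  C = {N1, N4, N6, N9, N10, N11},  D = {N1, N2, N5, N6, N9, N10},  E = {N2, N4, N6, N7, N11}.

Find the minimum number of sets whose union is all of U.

Take {B, D, E}. Their union is {N1, N2, N3, N4, N5, N6, N7, N8, N9, N10, N11}, which is all 11 elements.
Only B contains N8, so B is forced; the remaining 5 elements need at least 2 more sets (each remaining set adds at most 4) — so at least 3 sets are needed, and 3 is optimal.

3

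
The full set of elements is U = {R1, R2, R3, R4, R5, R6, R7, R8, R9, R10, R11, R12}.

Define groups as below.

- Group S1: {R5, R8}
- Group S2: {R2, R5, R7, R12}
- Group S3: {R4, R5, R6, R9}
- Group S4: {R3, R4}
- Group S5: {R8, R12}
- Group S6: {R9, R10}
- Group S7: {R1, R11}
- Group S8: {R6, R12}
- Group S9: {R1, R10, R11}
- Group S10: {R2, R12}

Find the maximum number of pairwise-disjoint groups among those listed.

5

S1, S4, S6, S7, S8 are pairwise disjoint (S1={R5,R8}; S4={R3,R4}; S6={R9,R10}; S7={R1,R11}; S8={R6,R12}).
Every remaining group overlaps one of these, and no 6 of the listed groups are pairwise disjoint, so 5 is the maximum.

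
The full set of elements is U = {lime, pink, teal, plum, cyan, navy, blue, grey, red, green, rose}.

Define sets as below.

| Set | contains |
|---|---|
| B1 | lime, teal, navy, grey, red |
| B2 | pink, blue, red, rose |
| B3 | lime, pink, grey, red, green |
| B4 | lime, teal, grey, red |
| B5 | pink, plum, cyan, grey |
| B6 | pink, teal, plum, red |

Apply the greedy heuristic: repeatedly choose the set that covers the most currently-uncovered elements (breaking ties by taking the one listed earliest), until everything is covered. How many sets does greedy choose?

4

Greedy: pick B1 (covers 5 new) → pick B2 (covers 3 new) → pick B5 (covers 2 new) → pick B3 (covers 1 new). Total picks: 4.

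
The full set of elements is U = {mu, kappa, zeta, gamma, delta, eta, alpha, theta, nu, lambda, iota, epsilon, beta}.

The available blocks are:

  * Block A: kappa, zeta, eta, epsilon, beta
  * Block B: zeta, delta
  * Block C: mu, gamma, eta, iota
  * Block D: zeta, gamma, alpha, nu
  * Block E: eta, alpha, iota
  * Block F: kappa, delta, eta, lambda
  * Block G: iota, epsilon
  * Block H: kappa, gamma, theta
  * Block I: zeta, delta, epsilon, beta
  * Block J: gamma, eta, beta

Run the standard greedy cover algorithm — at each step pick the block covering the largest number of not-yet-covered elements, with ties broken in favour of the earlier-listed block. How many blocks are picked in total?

5

Greedy: pick A (covers 5 new) → pick C (covers 3 new) → pick D (covers 2 new) → pick F (covers 2 new) → pick H (covers 1 new). Total picks: 5.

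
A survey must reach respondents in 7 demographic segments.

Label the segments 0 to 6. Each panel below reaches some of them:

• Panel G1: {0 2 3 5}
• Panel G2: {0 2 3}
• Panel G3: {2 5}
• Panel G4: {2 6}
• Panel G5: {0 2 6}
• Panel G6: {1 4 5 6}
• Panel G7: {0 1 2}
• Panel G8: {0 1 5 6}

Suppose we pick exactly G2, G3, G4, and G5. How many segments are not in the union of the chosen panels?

2

Union of G2, G3, G4, G5 = {0, 2, 3, 5, 6}.
Not covered: 1, 4 — 2 segments.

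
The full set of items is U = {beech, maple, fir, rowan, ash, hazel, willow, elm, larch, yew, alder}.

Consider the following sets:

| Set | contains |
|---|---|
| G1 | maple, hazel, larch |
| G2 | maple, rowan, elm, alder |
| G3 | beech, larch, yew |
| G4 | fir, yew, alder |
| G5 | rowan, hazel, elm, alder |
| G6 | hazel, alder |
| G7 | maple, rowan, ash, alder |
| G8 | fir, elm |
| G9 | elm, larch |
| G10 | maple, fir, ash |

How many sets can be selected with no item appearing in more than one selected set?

G3, G7, G8 are pairwise disjoint (G3={beech,larch,yew}; G7={maple,rowan,ash,alder}; G8={fir,elm}).
Every remaining set overlaps one of these, and no 4 of the listed sets are pairwise disjoint, so 3 is the maximum.

3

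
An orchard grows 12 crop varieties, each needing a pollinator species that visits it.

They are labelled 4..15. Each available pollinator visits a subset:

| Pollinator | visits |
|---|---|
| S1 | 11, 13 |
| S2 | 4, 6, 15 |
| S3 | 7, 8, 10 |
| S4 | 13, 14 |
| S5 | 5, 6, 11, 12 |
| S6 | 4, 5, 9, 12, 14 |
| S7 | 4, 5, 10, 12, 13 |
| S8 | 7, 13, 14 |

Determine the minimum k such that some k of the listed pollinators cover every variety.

4

Take {S1, S2, S3, S6}. Their union is {4, 5, 6, 7, 8, 9, 10, 11, 12, 13, 14, 15}, which is all 12 varieties.
Only S6 contains 9, so S6 is forced; the remaining 7 varieties need at least 3 more pollinators (each remaining pollinator adds at most 3) — so at least 4 pollinators are needed, and 4 is optimal.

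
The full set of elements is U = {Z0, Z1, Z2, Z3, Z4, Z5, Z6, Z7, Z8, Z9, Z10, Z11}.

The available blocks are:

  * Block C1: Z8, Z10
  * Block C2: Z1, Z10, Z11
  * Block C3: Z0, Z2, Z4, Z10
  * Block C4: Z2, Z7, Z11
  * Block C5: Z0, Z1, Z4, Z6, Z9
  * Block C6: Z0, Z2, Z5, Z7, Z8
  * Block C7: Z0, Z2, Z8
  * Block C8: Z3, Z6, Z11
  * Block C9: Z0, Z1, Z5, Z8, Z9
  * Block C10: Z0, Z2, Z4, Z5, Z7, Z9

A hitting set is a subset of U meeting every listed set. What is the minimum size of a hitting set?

3

H = {Z4, Z8, Z11} meets every block (each contains at least one member of H), and |H| = 3.
The blocks C1, C4, C5 are pairwise disjoint, so any hitting set needs a separate element for each — at least 3. Hence 3 is optimal.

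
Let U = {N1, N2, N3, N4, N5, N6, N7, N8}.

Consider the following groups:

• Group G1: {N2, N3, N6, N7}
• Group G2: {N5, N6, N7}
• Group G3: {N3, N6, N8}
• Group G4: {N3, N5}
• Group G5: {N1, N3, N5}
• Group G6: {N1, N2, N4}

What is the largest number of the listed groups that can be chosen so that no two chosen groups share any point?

G3, G6 are pairwise disjoint (G3={N3,N6,N8}; G6={N1,N2,N4}).
Every remaining group overlaps one of these, and no 3 of the listed groups are pairwise disjoint, so 2 is the maximum.

2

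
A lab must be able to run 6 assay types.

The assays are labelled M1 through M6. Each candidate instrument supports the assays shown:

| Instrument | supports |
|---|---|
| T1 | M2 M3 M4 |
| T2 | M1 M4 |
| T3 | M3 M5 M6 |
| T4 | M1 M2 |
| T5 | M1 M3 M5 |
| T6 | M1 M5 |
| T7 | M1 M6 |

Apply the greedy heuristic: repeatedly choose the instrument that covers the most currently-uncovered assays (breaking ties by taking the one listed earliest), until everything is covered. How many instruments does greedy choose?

3

Greedy: pick T1 (covers 3 new) → pick T3 (covers 2 new) → pick T2 (covers 1 new). Total picks: 3.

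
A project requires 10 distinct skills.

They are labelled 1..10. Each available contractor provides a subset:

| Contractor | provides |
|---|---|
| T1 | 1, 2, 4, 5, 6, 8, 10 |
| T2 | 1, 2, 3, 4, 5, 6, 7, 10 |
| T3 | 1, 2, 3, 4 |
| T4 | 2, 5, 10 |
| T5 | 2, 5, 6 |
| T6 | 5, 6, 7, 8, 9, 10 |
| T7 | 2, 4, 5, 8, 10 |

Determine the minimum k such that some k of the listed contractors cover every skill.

T2 and T6 together: T2 ∪ T6 = {1, 2, 3, 4, 5, 6, 7, 8, 9, 10} — every skill is covered.
No single contractor has all 10 skills (the largest, T2, has 8), so 2 is optimal.

2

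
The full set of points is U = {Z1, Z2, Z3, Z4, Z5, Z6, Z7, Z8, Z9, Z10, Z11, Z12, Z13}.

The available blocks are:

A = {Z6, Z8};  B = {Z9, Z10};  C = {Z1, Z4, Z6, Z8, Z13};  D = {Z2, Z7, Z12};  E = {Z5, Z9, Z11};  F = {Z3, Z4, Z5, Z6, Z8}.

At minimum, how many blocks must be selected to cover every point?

B and C and D and E and F together: B ∪ C ∪ D ∪ E ∪ F = {Z1, Z2, Z3, Z4, Z5, Z6, Z7, Z8, Z9, Z10, Z11, Z12, Z13} — every point is covered.
No 4 of the 6 blocks cover everything (all 15 combinations miss at least one point), so 5 is optimal.

5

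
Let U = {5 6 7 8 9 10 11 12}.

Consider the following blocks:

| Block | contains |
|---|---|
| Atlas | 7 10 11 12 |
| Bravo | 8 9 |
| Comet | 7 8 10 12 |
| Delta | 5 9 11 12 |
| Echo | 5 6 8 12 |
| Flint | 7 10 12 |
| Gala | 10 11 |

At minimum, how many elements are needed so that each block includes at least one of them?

3

Take H = {8, 11, 12}. Each listed block contains at least one of these, so H is a hitting set of size 3.
No choice of 2 elements meets every block, so 3 is the minimum.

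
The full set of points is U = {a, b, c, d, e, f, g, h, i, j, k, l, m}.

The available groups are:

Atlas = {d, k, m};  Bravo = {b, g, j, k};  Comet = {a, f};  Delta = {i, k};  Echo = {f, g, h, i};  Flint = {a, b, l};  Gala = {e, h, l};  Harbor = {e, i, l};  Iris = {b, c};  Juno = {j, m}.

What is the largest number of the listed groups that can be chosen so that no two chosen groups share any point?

5

Comet, Delta, Gala, Iris, Juno are pairwise disjoint (Comet={a,f}; Delta={i,k}; Gala={e,h,l}; Iris={b,c}; Juno={j,m}).
Every remaining group overlaps one of these, and no 6 of the listed groups are pairwise disjoint, so 5 is the maximum.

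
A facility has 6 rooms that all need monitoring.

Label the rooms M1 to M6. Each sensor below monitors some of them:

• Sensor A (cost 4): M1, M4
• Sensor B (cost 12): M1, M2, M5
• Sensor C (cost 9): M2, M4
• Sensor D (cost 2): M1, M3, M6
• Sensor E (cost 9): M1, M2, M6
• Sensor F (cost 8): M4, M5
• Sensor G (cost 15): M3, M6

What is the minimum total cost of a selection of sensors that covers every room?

18

A, B, D together cover every room (A ∪ B ∪ D = {M1, M2, M3, M4, M5, M6}); total cost 4 + 12 + 2 = 18.
No covering selection has total cost below 18.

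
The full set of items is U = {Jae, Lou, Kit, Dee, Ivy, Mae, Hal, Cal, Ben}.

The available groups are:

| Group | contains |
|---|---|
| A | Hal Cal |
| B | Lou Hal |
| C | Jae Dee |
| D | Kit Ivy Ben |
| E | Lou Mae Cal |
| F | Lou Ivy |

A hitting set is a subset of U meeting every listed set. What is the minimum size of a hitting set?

H = {Lou, Kit, Dee, Cal} meets every group (each contains at least one member of H), and |H| = 4.
No choice of 3 items meets every group, so 4 is the minimum.

4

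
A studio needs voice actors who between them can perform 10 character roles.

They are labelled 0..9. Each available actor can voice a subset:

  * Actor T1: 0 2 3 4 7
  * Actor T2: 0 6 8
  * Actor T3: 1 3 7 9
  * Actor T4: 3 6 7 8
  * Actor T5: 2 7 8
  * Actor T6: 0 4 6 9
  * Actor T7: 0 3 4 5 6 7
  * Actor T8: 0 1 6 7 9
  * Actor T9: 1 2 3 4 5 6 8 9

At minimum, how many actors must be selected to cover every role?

T8 and T9 together: T8 ∪ T9 = {0, 1, 2, 3, 4, 5, 6, 7, 8, 9} — every role is covered.
No single actor has all 10 roles (the largest, T9, has 8), so 2 is optimal.

2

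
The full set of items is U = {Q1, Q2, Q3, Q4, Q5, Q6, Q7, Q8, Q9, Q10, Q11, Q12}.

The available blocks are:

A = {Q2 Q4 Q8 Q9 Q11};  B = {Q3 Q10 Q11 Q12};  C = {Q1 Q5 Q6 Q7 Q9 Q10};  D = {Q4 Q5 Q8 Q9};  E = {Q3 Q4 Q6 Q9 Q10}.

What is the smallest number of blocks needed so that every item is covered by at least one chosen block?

3

Take {A, B, C}. Their union is {Q1, Q2, Q3, Q4, Q5, Q6, Q7, Q8, Q9, Q10, Q11, Q12}, which is all 12 items.
Only C contains Q1, so C is forced; the remaining 6 items need at least 2 more blocks (each remaining block adds at most 4) — so at least 3 blocks are needed, and 3 is optimal.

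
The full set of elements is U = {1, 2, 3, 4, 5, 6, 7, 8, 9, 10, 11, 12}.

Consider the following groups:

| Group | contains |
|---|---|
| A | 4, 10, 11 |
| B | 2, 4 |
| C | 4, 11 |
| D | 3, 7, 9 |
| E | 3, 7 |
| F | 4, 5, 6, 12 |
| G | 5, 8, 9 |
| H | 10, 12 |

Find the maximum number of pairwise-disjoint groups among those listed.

B, E, G, H are pairwise disjoint (B={2,4}; E={3,7}; G={5,8,9}; H={10,12}).
Every remaining group overlaps one of these, and no 5 of the listed groups are pairwise disjoint, so 4 is the maximum.

4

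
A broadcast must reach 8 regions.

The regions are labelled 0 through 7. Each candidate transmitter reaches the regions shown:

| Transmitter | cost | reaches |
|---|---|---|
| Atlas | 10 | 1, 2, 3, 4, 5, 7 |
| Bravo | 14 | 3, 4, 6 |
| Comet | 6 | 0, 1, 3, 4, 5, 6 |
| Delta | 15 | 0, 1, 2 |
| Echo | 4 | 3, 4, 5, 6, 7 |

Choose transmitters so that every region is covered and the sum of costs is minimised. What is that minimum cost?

Atlas, Comet together cover every region (Atlas ∪ Comet = {0, 1, 2, 3, 4, 5, 6, 7}); total cost 10 + 6 = 16.
The greedy pick Echo, Comet, Atlas costs 20; no covering selection beats 16.

16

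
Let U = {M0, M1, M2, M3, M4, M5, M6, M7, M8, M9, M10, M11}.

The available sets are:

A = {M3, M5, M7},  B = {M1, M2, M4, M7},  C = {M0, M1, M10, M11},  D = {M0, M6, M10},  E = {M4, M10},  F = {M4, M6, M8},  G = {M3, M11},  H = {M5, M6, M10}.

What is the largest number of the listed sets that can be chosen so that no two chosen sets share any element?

B, G, H are pairwise disjoint (B={M1,M2,M4,M7}; G={M3,M11}; H={M5,M6,M10}).
Every remaining set overlaps one of these, and no 4 of the listed sets are pairwise disjoint, so 3 is the maximum.

3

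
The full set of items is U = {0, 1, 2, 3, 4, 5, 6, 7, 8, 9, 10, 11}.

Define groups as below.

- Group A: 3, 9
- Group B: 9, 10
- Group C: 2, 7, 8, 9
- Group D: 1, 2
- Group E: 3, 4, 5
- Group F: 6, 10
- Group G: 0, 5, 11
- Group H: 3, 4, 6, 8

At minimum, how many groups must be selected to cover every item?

Take {C, D, E, F, G}. Their union is {0, 1, 2, 3, 4, 5, 6, 7, 8, 9, 10, 11}, which is all 12 items.
No 4 of the 8 groups cover everything (all 70 combinations miss at least one item), so 5 is optimal.

5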